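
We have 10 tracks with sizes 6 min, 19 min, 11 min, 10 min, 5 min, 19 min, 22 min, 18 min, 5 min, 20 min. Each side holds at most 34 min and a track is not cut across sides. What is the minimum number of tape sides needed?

Total = 22 + 20 + 19 + 19 + 18 + 11 + 10 + 6 + 5 + 5 = 135 min.
Lower bound: ⌈135/34⌉ = 4 tape sides.
Also, 5 tracks each exceed 17 min, and no two of those can share a side, so at least 5 tape sides are needed.
A packing using 5 tape sides:
  side 1: 22 + 11 = 33
  side 2: 20 + 10 = 30
  side 3: 19 + 6 + 5 = 30
  side 4: 19 + 5 = 24
  side 5: 18 = 18
This matches the lower bound, so 5 is optimal.

5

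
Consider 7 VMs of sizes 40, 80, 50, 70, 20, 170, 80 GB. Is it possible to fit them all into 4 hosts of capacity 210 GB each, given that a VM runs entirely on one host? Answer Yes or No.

Yes

A valid assignment using 3 hosts:
  host 1: 170 + 40 = 210
  host 2: 80 + 80 + 50 = 210
  host 3: 70 + 20 = 90
That uses only 3 ≤ 4, so 4 hosts are enough.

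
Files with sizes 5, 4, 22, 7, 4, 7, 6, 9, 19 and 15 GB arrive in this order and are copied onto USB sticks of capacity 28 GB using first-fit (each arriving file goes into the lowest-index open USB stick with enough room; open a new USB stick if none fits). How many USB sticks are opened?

4

  5 → USB stick 1 (new)  [load 5/28]
  4 → USB stick 1  [load 9/28]
  22 → USB stick 2 (new)  [load 22/28]
  7 → USB stick 1  [load 16/28]
  4 → USB stick 1  [load 20/28]
  7 → USB stick 1  [load 27/28]
  6 → USB stick 2  [load 28/28]
  9 → USB stick 3 (new)  [load 9/28]
  19 → USB stick 3  [load 28/28]
  15 → USB stick 4 (new)  [load 15/28]
4 USB sticks opened.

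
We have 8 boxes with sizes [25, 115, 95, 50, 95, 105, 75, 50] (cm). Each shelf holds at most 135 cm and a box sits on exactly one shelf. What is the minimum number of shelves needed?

6

Total = 115 + 105 + 95 + 95 + 75 + 50 + 50 + 25 = 610 cm.
Lower bound: ⌈610/135⌉ = 5 shelves.
A packing using 6 shelves:
  shelf 1: 115 = 115
  shelf 2: 105 + 25 = 130
  shelf 3: 95 = 95
  shelf 4: 95 = 95
  shelf 5: 75 + 50 = 125
  shelf 6: 50 = 50
No arrangement into 5 shelves stays within capacity, so 6 is optimal.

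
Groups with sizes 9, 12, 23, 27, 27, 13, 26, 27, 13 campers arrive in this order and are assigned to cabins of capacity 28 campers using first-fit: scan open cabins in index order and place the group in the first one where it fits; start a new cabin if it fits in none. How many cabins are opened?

  9 → cabin 1 (new)  [load 9/28]
  12 → cabin 1  [load 21/28]
  23 → cabin 2 (new)  [load 23/28]
  27 → cabin 3 (new)  [load 27/28]
  27 → cabin 4 (new)  [load 27/28]
  13 → cabin 5 (new)  [load 13/28]
  26 → cabin 6 (new)  [load 26/28]
  27 → cabin 7 (new)  [load 27/28]
  13 → cabin 5  [load 26/28]
7 cabins opened.

7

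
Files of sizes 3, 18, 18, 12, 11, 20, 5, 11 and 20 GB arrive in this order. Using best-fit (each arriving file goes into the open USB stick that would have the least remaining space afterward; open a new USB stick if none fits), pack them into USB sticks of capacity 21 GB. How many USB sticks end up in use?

  3 → USB stick 1 (new)  [load 3/21]
  18 → USB stick 1  [load 21/21]
  18 → USB stick 2 (new)  [load 18/21]
  12 → USB stick 3 (new)  [load 12/21]
  11 → USB stick 4 (new)  [load 11/21]
  20 → USB stick 5 (new)  [load 20/21]
  5 → USB stick 3  [load 17/21]
  11 → USB stick 6 (new)  [load 11/21]
  20 → USB stick 7 (new)  [load 20/21]
7 USB sticks opened.

7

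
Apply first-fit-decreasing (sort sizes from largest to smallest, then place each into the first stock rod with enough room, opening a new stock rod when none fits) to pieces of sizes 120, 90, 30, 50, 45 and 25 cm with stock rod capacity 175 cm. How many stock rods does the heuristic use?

Sorted descending: 120, 90, 50, 45, 30, 25.
  120 → stock rod 1 (new)  [load 120/175]
  90 → stock rod 2 (new)  [load 90/175]
  50 → stock rod 1  [load 170/175]
  45 → stock rod 2  [load 135/175]
  30 → stock rod 2  [load 165/175]
  25 → stock rod 3 (new)  [load 25/175]
3 stock rods opened.

3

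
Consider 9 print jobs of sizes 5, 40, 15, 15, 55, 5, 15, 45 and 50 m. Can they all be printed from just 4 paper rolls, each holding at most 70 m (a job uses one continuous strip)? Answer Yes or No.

A valid assignment using 4 paper rolls:
  roll 1: 55 + 15 = 70
  roll 2: 50 + 15 + 5 = 70
  roll 3: 45 + 15 + 5 = 65
  roll 4: 40 = 40
Every load is within 70 m, so 4 paper rolls suffice.

Yes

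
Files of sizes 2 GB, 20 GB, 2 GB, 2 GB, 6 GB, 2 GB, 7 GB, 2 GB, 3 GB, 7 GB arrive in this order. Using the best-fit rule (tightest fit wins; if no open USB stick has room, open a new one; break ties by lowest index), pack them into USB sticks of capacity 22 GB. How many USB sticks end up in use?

3

  2 → USB stick 1 (new)  [load 2/22]
  20 → USB stick 1  [load 22/22]
  2 → USB stick 2 (new)  [load 2/22]
  2 → USB stick 2  [load 4/22]
  6 → USB stick 2  [load 10/22]
  2 → USB stick 2  [load 12/22]
  7 → USB stick 2  [load 19/22]
  2 → USB stick 2  [load 21/22]
  3 → USB stick 3 (new)  [load 3/22]
  7 → USB stick 3  [load 10/22]
3 USB sticks opened.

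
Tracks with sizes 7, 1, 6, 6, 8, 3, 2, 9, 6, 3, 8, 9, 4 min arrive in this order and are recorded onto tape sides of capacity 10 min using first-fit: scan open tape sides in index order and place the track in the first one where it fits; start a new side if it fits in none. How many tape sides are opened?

8

  7 → side 1 (new)  [load 7/10]
  1 → side 1  [load 8/10]
  6 → side 2 (new)  [load 6/10]
  6 → side 3 (new)  [load 6/10]
  8 → side 4 (new)  [load 8/10]
  3 → side 2  [load 9/10]
  2 → side 1  [load 10/10]
  9 → side 5 (new)  [load 9/10]
  6 → side 6 (new)  [load 6/10]
  3 → side 3  [load 9/10]
  8 → side 7 (new)  [load 8/10]
  9 → side 8 (new)  [load 9/10]
  4 → side 6  [load 10/10]
8 tape sides opened.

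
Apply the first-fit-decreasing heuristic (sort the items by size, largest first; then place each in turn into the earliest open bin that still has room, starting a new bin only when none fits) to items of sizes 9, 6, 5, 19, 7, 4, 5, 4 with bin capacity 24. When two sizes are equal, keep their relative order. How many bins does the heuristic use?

Sorted descending: 19, 9, 7, 6, 5, 5, 4, 4.
  19 → bin 1 (new)  [load 19/24]
  9 → bin 2 (new)  [load 9/24]
  7 → bin 2  [load 16/24]
  6 → bin 2  [load 22/24]
  5 → bin 1  [load 24/24]
  5 → bin 3 (new)  [load 5/24]
  4 → bin 3  [load 9/24]
  4 → bin 3  [load 13/24]
3 bins opened.

3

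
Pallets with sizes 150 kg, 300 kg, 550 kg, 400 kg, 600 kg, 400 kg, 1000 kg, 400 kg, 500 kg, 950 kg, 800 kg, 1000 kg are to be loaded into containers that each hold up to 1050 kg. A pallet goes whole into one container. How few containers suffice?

Total = 1000 + 1000 + 950 + 800 + 600 + 550 + 500 + 400 + 400 + 400 + 300 + 150 = 7050 kg.
Lower bound: ⌈7050/1050⌉ = 7 containers.
A packing using 8 containers:
  container 1: 1000 = 1000
  container 2: 1000 = 1000
  container 3: 950 = 950
  container 4: 800 + 150 = 950
  container 5: 600 + 400 = 1000
  container 6: 550 + 500 = 1050
  container 7: 400 + 400 = 800
  container 8: 300 = 300
No arrangement into 7 containers stays within capacity, so 8 is optimal.

8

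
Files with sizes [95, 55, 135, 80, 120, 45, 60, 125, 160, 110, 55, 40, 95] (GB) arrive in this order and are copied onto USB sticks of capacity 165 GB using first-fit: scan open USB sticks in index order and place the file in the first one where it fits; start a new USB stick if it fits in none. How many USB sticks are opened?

9

  95 → USB stick 1 (new)  [load 95/165]
  55 → USB stick 1  [load 150/165]
  135 → USB stick 2 (new)  [load 135/165]
  80 → USB stick 3 (new)  [load 80/165]
  120 → USB stick 4 (new)  [load 120/165]
  45 → USB stick 3  [load 125/165]
  60 → USB stick 5 (new)  [load 60/165]
  125 → USB stick 6 (new)  [load 125/165]
  160 → USB stick 7 (new)  [load 160/165]
  110 → USB stick 8 (new)  [load 110/165]
  55 → USB stick 5  [load 115/165]
  40 → USB stick 3  [load 165/165]
  95 → USB stick 9 (new)  [load 95/165]
9 USB sticks opened.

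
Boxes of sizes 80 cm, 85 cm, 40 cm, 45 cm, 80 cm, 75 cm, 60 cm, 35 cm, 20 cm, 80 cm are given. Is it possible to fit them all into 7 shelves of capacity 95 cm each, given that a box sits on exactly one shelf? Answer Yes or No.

Yes

A valid assignment using 7 shelves:
  shelf 1: 85 = 85
  shelf 2: 80 = 80
  shelf 3: 80 = 80
  shelf 4: 80 = 80
  shelf 5: 75 + 20 = 95
  shelf 6: 60 + 35 = 95
  shelf 7: 45 + 40 = 85
Every load is within 95 cm, so 7 shelves suffice.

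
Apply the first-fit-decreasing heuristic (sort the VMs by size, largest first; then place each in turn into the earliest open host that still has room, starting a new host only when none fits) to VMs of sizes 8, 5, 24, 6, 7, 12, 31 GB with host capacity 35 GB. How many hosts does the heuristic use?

Sorted descending: 31, 24, 12, 8, 7, 6, 5.
  31 → host 1 (new)  [load 31/35]
  24 → host 2 (new)  [load 24/35]
  12 → host 3 (new)  [load 12/35]
  8 → host 2  [load 32/35]
  7 → host 3  [load 19/35]
  6 → host 3  [load 25/35]
  5 → host 3  [load 30/35]
3 hosts opened.

3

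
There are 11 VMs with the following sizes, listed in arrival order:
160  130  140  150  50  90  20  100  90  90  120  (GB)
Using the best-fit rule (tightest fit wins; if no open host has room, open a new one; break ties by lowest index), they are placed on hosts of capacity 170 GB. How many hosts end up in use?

9

  160 → host 1 (new)  [load 160/170]
  130 → host 2 (new)  [load 130/170]
  140 → host 3 (new)  [load 140/170]
  150 → host 4 (new)  [load 150/170]
  50 → host 5 (new)  [load 50/170]
  90 → host 5  [load 140/170]
  20 → host 4  [load 170/170]
  100 → host 6 (new)  [load 100/170]
  90 → host 7 (new)  [load 90/170]
  90 → host 8 (new)  [load 90/170]
  120 → host 9 (new)  [load 120/170]
9 hosts opened.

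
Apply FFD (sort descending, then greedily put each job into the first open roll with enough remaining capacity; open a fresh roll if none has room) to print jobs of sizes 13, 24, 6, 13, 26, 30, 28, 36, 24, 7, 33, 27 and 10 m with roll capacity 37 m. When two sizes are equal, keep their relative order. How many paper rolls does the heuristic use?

Sorted descending: 36, 33, 30, 28, 27, 26, 24, 24, 13, 13, 10, 7, 6.
  36 → roll 1 (new)  [load 36/37]
  33 → roll 2 (new)  [load 33/37]
  30 → roll 3 (new)  [load 30/37]
  28 → roll 4 (new)  [load 28/37]
  27 → roll 5 (new)  [load 27/37]
  26 → roll 6 (new)  [load 26/37]
  24 → roll 7 (new)  [load 24/37]
  24 → roll 8 (new)  [load 24/37]
  13 → roll 7  [load 37/37]
  13 → roll 8  [load 37/37]
  10 → roll 5  [load 37/37]
  7 → roll 3  [load 37/37]
  6 → roll 4  [load 34/37]
8 paper rolls opened.

8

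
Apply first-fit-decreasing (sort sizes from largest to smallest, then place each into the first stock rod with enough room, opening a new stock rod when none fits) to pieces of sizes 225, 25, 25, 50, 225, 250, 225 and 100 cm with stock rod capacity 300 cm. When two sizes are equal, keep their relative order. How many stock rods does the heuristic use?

5

Sorted descending: 250, 225, 225, 225, 100, 50, 25, 25.
  250 → stock rod 1 (new)  [load 250/300]
  225 → stock rod 2 (new)  [load 225/300]
  225 → stock rod 3 (new)  [load 225/300]
  225 → stock rod 4 (new)  [load 225/300]
  100 → stock rod 5 (new)  [load 100/300]
  50 → stock rod 1  [load 300/300]
  25 → stock rod 2  [load 250/300]
  25 → stock rod 2  [load 275/300]
5 stock rods opened.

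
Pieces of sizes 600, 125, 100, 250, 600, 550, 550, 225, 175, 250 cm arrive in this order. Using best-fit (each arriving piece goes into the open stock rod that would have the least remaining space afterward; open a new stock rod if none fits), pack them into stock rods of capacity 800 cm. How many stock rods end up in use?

5

  600 → stock rod 1 (new)  [load 600/800]
  125 → stock rod 1  [load 725/800]
  100 → stock rod 2 (new)  [load 100/800]
  250 → stock rod 2  [load 350/800]
  600 → stock rod 3 (new)  [load 600/800]
  550 → stock rod 4 (new)  [load 550/800]
  550 → stock rod 5 (new)  [load 550/800]
  225 → stock rod 4  [load 775/800]
  175 → stock rod 3  [load 775/800]
  250 → stock rod 5  [load 800/800]
5 stock rods opened.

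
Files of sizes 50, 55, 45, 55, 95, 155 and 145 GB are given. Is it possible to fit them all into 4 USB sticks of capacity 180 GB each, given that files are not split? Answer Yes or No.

A valid assignment using 4 USB sticks:
  USB stick 1: 155 = 155
  USB stick 2: 145 = 145
  USB stick 3: 95 + 55 = 150
  USB stick 4: 55 + 50 + 45 = 150
Every load is within 180 GB, so 4 USB sticks suffice.

Yes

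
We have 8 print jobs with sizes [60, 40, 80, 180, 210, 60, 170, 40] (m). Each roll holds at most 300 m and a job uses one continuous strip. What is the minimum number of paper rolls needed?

3

Total = 210 + 180 + 170 + 80 + 60 + 60 + 40 + 40 = 840 m.
Lower bound: ⌈840/300⌉ = 3 paper rolls.
A packing using 3 paper rolls:
  roll 1: 210 + 80 = 290
  roll 2: 180 + 60 + 60 = 300
  roll 3: 170 + 40 + 40 = 250
This matches the lower bound, so 3 is optimal.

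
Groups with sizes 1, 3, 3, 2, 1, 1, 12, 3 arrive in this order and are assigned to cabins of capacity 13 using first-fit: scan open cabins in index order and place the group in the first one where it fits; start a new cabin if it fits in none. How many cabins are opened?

3

  1 → cabin 1 (new)  [load 1/13]
  3 → cabin 1  [load 4/13]
  3 → cabin 1  [load 7/13]
  2 → cabin 1  [load 9/13]
  1 → cabin 1  [load 10/13]
  1 → cabin 1  [load 11/13]
  12 → cabin 2 (new)  [load 12/13]
  3 → cabin 3 (new)  [load 3/13]
3 cabins opened.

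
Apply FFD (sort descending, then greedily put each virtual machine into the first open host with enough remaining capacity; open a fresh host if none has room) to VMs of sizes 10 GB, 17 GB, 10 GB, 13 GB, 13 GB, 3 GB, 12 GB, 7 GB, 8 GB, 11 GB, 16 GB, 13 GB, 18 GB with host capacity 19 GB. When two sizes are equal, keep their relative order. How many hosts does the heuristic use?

Sorted descending: 18, 17, 16, 13, 13, 13, 12, 11, 10, 10, 8, 7, 3.
  18 → host 1 (new)  [load 18/19]
  17 → host 2 (new)  [load 17/19]
  16 → host 3 (new)  [load 16/19]
  13 → host 4 (new)  [load 13/19]
  13 → host 5 (new)  [load 13/19]
  13 → host 6 (new)  [load 13/19]
  12 → host 7 (new)  [load 12/19]
  11 → host 8 (new)  [load 11/19]
  10 → host 9 (new)  [load 10/19]
  10 → host 10 (new)  [load 10/19]
  8 → host 8  [load 19/19]
  7 → host 7  [load 19/19]
  3 → host 3  [load 19/19]
10 hosts opened.

10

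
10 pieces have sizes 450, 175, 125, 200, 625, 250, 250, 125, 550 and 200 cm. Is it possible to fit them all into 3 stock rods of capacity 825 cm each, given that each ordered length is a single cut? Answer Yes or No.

No

Total = 2950 cm; ⌈2950/825⌉ = 4.
At least 4 stock rods are required, but only 3 are allowed.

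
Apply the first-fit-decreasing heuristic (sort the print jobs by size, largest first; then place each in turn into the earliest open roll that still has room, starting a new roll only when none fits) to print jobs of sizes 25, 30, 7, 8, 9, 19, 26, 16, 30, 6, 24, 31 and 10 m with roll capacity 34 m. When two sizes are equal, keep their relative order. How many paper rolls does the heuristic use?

Sorted descending: 31, 30, 30, 26, 25, 24, 19, 16, 10, 9, 8, 7, 6.
  31 → roll 1 (new)  [load 31/34]
  30 → roll 2 (new)  [load 30/34]
  30 → roll 3 (new)  [load 30/34]
  26 → roll 4 (new)  [load 26/34]
  25 → roll 5 (new)  [load 25/34]
  24 → roll 6 (new)  [load 24/34]
  19 → roll 7 (new)  [load 19/34]
  16 → roll 8 (new)  [load 16/34]
  10 → roll 6  [load 34/34]
  9 → roll 5  [load 34/34]
  8 → roll 4  [load 34/34]
  7 → roll 7  [load 26/34]
  6 → roll 7  [load 32/34]
8 paper rolls opened.

8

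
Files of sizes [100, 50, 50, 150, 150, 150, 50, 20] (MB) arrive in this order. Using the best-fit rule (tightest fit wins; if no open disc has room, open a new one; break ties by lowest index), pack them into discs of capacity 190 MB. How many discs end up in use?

  100 → disc 1 (new)  [load 100/190]
  50 → disc 1  [load 150/190]
  50 → disc 2 (new)  [load 50/190]
  150 → disc 3 (new)  [load 150/190]
  150 → disc 4 (new)  [load 150/190]
  150 → disc 5 (new)  [load 150/190]
  50 → disc 2  [load 100/190]
  20 → disc 1  [load 170/190]
5 discs opened.

5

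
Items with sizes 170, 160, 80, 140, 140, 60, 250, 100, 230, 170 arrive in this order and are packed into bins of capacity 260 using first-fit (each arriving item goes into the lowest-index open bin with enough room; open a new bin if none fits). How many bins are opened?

  170 → bin 1 (new)  [load 170/260]
  160 → bin 2 (new)  [load 160/260]
  80 → bin 1  [load 250/260]
  140 → bin 3 (new)  [load 140/260]
  140 → bin 4 (new)  [load 140/260]
  60 → bin 2  [load 220/260]
  250 → bin 5 (new)  [load 250/260]
  100 → bin 3  [load 240/260]
  230 → bin 6 (new)  [load 230/260]
  170 → bin 7 (new)  [load 170/260]
7 bins opened.

7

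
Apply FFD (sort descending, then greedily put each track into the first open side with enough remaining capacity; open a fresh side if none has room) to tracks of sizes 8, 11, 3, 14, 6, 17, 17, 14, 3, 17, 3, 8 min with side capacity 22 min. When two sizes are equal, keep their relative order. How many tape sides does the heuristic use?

Sorted descending: 17, 17, 17, 14, 14, 11, 8, 8, 6, 3, 3, 3.
  17 → side 1 (new)  [load 17/22]
  17 → side 2 (new)  [load 17/22]
  17 → side 3 (new)  [load 17/22]
  14 → side 4 (new)  [load 14/22]
  14 → side 5 (new)  [load 14/22]
  11 → side 6 (new)  [load 11/22]
  8 → side 4  [load 22/22]
  8 → side 5  [load 22/22]
  6 → side 6  [load 17/22]
  3 → side 1  [load 20/22]
  3 → side 2  [load 20/22]
  3 → side 3  [load 20/22]
6 tape sides opened.

6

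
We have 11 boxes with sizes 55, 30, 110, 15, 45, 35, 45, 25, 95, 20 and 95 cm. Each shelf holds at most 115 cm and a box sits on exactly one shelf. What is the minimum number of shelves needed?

6

Total = 110 + 95 + 95 + 55 + 45 + 45 + 35 + 30 + 25 + 20 + 15 = 570 cm.
Lower bound: ⌈570/115⌉ = 5 shelves.
A packing using 6 shelves:
  shelf 1: 110 = 110
  shelf 2: 95 + 20 = 115
  shelf 3: 95 + 15 = 110
  shelf 4: 55 + 45 = 100
  shelf 5: 45 + 35 + 30 = 110
  shelf 6: 25 = 25
No arrangement into 5 shelves stays within capacity, so 6 is optimal.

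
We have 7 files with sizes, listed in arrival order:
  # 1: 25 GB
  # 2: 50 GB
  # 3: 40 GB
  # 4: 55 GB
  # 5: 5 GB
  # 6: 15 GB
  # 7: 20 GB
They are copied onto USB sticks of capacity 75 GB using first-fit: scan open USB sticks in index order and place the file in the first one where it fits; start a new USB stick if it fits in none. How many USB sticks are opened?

3

  25 → USB stick 1 (new)  [load 25/75]
  50 → USB stick 1  [load 75/75]
  40 → USB stick 2 (new)  [load 40/75]
  55 → USB stick 3 (new)  [load 55/75]
  5 → USB stick 2  [load 45/75]
  15 → USB stick 2  [load 60/75]
  20 → USB stick 3  [load 75/75]
3 USB sticks opened.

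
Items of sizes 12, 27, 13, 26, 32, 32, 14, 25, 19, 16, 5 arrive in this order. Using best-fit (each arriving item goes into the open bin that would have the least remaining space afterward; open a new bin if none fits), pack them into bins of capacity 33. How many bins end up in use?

  12 → bin 1 (new)  [load 12/33]
  27 → bin 2 (new)  [load 27/33]
  13 → bin 1  [load 25/33]
  26 → bin 3 (new)  [load 26/33]
  32 → bin 4 (new)  [load 32/33]
  32 → bin 5 (new)  [load 32/33]
  14 → bin 6 (new)  [load 14/33]
  25 → bin 7 (new)  [load 25/33]
  19 → bin 6  [load 33/33]
  16 → bin 8 (new)  [load 16/33]
  5 → bin 2  [load 32/33]
8 bins opened.

8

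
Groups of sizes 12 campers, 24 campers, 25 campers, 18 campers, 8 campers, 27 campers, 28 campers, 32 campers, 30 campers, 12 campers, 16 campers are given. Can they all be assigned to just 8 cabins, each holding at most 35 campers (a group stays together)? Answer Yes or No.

A valid assignment using 8 cabins:
  cabin 1: 32 = 32
  cabin 2: 30 = 30
  cabin 3: 28 = 28
  cabin 4: 27 + 8 = 35
  cabin 5: 25 = 25
  cabin 6: 24 = 24
  cabin 7: 18 + 16 = 34
  cabin 8: 12 + 12 = 24
Every load is within 35 campers, so 8 cabins suffice.

Yes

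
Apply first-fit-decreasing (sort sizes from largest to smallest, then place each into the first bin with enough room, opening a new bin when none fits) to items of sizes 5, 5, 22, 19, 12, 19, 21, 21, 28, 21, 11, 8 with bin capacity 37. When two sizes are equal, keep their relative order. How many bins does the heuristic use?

Sorted descending: 28, 22, 21, 21, 21, 19, 19, 12, 11, 8, 5, 5.
  28 → bin 1 (new)  [load 28/37]
  22 → bin 2 (new)  [load 22/37]
  21 → bin 3 (new)  [load 21/37]
  21 → bin 4 (new)  [load 21/37]
  21 → bin 5 (new)  [load 21/37]
  19 → bin 6 (new)  [load 19/37]
  19 → bin 7 (new)  [load 19/37]
  12 → bin 2  [load 34/37]
  11 → bin 3  [load 32/37]
  8 → bin 1  [load 36/37]
  5 → bin 3  [load 37/37]
  5 → bin 4  [load 26/37]
7 bins opened.

7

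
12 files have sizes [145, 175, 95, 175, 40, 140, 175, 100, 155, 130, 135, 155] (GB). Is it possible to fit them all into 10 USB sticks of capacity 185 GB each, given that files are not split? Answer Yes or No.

No

Total = 1620 GB; ⌈1620/185⌉ = 9.
11 files each exceed half the capacity and cannot share a USB stick, forcing at least 11 USB sticks.
At least 11 USB sticks are required, but only 10 are allowed.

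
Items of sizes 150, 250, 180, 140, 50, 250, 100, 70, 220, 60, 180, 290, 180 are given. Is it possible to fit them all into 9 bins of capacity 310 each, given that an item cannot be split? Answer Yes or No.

A valid assignment using 8 bins:
  bin 1: 290 = 290
  bin 2: 250 + 60 = 310
  bin 3: 250 + 50 = 300
  bin 4: 220 + 70 = 290
  bin 5: 180 + 100 = 280
  bin 6: 180 = 180
  bin 7: 180 = 180
  bin 8: 150 + 140 = 290
That uses only 8 ≤ 9, so 9 bins are enough.

Yes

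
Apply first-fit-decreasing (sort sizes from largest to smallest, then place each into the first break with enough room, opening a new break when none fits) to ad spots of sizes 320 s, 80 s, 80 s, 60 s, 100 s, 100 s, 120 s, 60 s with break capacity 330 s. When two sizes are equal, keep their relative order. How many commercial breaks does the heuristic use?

Sorted descending: 320, 120, 100, 100, 80, 80, 60, 60.
  320 → break 1 (new)  [load 320/330]
  120 → break 2 (new)  [load 120/330]
  100 → break 2  [load 220/330]
  100 → break 2  [load 320/330]
  80 → break 3 (new)  [load 80/330]
  80 → break 3  [load 160/330]
  60 → break 3  [load 220/330]
  60 → break 3  [load 280/330]
3 commercial breaks opened.

3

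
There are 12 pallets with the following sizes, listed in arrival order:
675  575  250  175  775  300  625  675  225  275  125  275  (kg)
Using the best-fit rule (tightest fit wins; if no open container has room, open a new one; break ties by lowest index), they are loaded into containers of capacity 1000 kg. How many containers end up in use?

  675 → container 1 (new)  [load 675/1000]
  575 → container 2 (new)  [load 575/1000]
  250 → container 1  [load 925/1000]
  175 → container 2  [load 750/1000]
  775 → container 3 (new)  [load 775/1000]
  300 → container 4 (new)  [load 300/1000]
  625 → container 4  [load 925/1000]
  675 → container 5 (new)  [load 675/1000]
  225 → container 3  [load 1000/1000]
  275 → container 5  [load 950/1000]
  125 → container 2  [load 875/1000]
  275 → container 6 (new)  [load 275/1000]
6 containers opened.

6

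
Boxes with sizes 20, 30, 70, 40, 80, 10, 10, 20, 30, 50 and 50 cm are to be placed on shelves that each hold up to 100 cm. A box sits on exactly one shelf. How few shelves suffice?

5

Total = 80 + 70 + 50 + 50 + 40 + 30 + 30 + 20 + 20 + 10 + 10 = 410 cm.
Lower bound: ⌈410/100⌉ = 5 shelves.
A packing using 5 shelves:
  shelf 1: 80 + 20 = 100
  shelf 2: 70 + 30 = 100
  shelf 3: 50 + 50 = 100
  shelf 4: 40 + 30 + 20 + 10 = 100
  shelf 5: 10 = 10
This matches the lower bound, so 5 is optimal.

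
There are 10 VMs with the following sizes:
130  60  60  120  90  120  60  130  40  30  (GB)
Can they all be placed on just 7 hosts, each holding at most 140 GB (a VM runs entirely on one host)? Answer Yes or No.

A valid assignment using 7 hosts:
  host 1: 130 = 130
  host 2: 130 = 130
  host 3: 120 = 120
  host 4: 120 = 120
  host 5: 90 + 40 = 130
  host 6: 60 + 60 = 120
  host 7: 60 + 30 = 90
Every load is within 140 GB, so 7 hosts suffice.

Yes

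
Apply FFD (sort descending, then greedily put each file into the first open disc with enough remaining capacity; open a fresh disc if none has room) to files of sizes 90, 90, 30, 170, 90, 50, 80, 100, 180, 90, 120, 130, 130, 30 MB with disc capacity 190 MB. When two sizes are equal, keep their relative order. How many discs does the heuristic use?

8

Sorted descending: 180, 170, 130, 130, 120, 100, 90, 90, 90, 90, 80, 50, 30, 30.
  180 → disc 1 (new)  [load 180/190]
  170 → disc 2 (new)  [load 170/190]
  130 → disc 3 (new)  [load 130/190]
  130 → disc 4 (new)  [load 130/190]
  120 → disc 5 (new)  [load 120/190]
  100 → disc 6 (new)  [load 100/190]
  90 → disc 6  [load 190/190]
  90 → disc 7 (new)  [load 90/190]
  90 → disc 7  [load 180/190]
  90 → disc 8 (new)  [load 90/190]
  80 → disc 8  [load 170/190]
  50 → disc 3  [load 180/190]
  30 → disc 4  [load 160/190]
  30 → disc 4  [load 190/190]
8 discs opened.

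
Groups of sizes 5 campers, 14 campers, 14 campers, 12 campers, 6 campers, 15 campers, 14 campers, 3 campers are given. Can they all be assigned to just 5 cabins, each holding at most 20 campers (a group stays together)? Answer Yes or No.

Yes

A valid assignment using 5 cabins:
  cabin 1: 15 + 5 = 20
  cabin 2: 14 + 6 = 20
  cabin 3: 14 + 3 = 17
  cabin 4: 14 = 14
  cabin 5: 12 = 12
Every load is within 20 campers, so 5 cabins suffice.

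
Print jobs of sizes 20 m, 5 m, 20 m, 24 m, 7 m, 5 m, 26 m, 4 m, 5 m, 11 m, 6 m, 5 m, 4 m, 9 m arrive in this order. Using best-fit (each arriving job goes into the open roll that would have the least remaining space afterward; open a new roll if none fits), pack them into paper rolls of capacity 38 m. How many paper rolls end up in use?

5

  20 → roll 1 (new)  [load 20/38]
  5 → roll 1  [load 25/38]
  20 → roll 2 (new)  [load 20/38]
  24 → roll 3 (new)  [load 24/38]
  7 → roll 1  [load 32/38]
  5 → roll 1  [load 37/38]
  26 → roll 4 (new)  [load 26/38]
  4 → roll 4  [load 30/38]
  5 → roll 4  [load 35/38]
  11 → roll 3  [load 35/38]
  6 → roll 2  [load 26/38]
  5 → roll 2  [load 31/38]
  4 → roll 2  [load 35/38]
  9 → roll 5 (new)  [load 9/38]
5 paper rolls opened.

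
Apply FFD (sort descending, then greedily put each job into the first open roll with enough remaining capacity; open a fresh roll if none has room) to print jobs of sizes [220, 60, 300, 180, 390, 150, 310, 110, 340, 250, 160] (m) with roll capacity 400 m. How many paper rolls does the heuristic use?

7

Sorted descending: 390, 340, 310, 300, 250, 220, 180, 160, 150, 110, 60.
  390 → roll 1 (new)  [load 390/400]
  340 → roll 2 (new)  [load 340/400]
  310 → roll 3 (new)  [load 310/400]
  300 → roll 4 (new)  [load 300/400]
  250 → roll 5 (new)  [load 250/400]
  220 → roll 6 (new)  [load 220/400]
  180 → roll 6  [load 400/400]
  160 → roll 7 (new)  [load 160/400]
  150 → roll 5  [load 400/400]
  110 → roll 7  [load 270/400]
  60 → roll 2  [load 400/400]
7 paper rolls opened.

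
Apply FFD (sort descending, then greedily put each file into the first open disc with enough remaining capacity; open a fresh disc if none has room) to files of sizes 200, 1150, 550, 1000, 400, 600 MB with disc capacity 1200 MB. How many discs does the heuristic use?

4

Sorted descending: 1150, 1000, 600, 550, 400, 200.
  1150 → disc 1 (new)  [load 1150/1200]
  1000 → disc 2 (new)  [load 1000/1200]
  600 → disc 3 (new)  [load 600/1200]
  550 → disc 3  [load 1150/1200]
  400 → disc 4 (new)  [load 400/1200]
  200 → disc 2  [load 1200/1200]
4 discs opened.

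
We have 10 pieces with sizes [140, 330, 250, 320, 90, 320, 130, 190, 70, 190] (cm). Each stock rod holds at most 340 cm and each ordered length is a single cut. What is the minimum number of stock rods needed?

7

Total = 330 + 320 + 320 + 250 + 190 + 190 + 140 + 130 + 90 + 70 = 2030 cm.
Lower bound: ⌈2030/340⌉ = 6 stock rods.
A packing using 7 stock rods:
  stock rod 1: 330 = 330
  stock rod 2: 320 = 320
  stock rod 3: 320 = 320
  stock rod 4: 250 + 90 = 340
  stock rod 5: 190 + 140 = 330
  stock rod 6: 190 + 130 = 320
  stock rod 7: 70 = 70
No arrangement into 6 stock rods stays within capacity, so 7 is optimal.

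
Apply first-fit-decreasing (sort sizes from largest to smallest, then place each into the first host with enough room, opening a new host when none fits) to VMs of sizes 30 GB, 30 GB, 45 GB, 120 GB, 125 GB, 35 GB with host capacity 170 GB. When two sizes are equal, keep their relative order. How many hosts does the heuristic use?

Sorted descending: 125, 120, 45, 35, 30, 30.
  125 → host 1 (new)  [load 125/170]
  120 → host 2 (new)  [load 120/170]
  45 → host 1  [load 170/170]
  35 → host 2  [load 155/170]
  30 → host 3 (new)  [load 30/170]
  30 → host 3  [load 60/170]
3 hosts opened.

3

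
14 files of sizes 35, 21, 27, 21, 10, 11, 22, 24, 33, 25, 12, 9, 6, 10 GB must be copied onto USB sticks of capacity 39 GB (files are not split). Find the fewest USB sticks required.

8

Total = 35 + 33 + 27 + 25 + 24 + 22 + 21 + 21 + 12 + 11 + 10 + 10 + 9 + 6 = 266 GB.
Lower bound: ⌈266/39⌉ = 7 USB sticks.
Also, 8 files each exceed 39/2 GB, and no two of those can share a USB stick, so at least 8 USB sticks are needed.
A packing using 8 USB sticks:
  USB stick 1: 35 = 35
  USB stick 2: 33 + 6 = 39
  USB stick 3: 27 + 12 = 39
  USB stick 4: 25 + 11 = 36
  USB stick 5: 24 + 10 = 34
  USB stick 6: 22 + 10 = 32
  USB stick 7: 21 + 9 = 30
  USB stick 8: 21 = 21
This matches the lower bound, so 8 is optimal.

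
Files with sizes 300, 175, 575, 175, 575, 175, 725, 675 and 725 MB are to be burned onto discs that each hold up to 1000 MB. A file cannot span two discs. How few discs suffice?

5

Total = 725 + 725 + 675 + 575 + 575 + 300 + 175 + 175 + 175 = 4100 MB.
Lower bound: ⌈4100/1000⌉ = 5 discs.
A packing using 5 discs:
  disc 1: 725 + 175 = 900
  disc 2: 725 + 175 = 900
  disc 3: 675 + 300 = 975
  disc 4: 575 + 175 = 750
  disc 5: 575 = 575
This matches the lower bound, so 5 is optimal.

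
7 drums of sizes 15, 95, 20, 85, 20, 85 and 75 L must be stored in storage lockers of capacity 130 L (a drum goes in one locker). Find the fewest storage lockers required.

4

Total = 95 + 85 + 85 + 75 + 20 + 20 + 15 = 395 L.
Lower bound: ⌈395/130⌉ = 4 storage lockers.
A packing using 4 storage lockers:
  locker 1: 95 + 20 + 15 = 130
  locker 2: 85 + 20 = 105
  locker 3: 85 = 85
  locker 4: 75 = 75
This matches the lower bound, so 4 is optimal.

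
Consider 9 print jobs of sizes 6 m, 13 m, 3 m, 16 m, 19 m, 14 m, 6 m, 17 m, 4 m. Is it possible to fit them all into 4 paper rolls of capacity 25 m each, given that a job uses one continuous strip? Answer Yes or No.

Total = 98 m; ⌈98/25⌉ = 4.
5 print jobs each exceed half the capacity and cannot share a roll, forcing at least 5 paper rolls.
At least 5 paper rolls are required, but only 4 are allowed.

No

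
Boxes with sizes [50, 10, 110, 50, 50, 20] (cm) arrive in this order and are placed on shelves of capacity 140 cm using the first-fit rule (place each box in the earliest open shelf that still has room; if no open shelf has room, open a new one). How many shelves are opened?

  50 → shelf 1 (new)  [load 50/140]
  10 → shelf 1  [load 60/140]
  110 → shelf 2 (new)  [load 110/140]
  50 → shelf 1  [load 110/140]
  50 → shelf 3 (new)  [load 50/140]
  20 → shelf 1  [load 130/140]
3 shelves opened.

3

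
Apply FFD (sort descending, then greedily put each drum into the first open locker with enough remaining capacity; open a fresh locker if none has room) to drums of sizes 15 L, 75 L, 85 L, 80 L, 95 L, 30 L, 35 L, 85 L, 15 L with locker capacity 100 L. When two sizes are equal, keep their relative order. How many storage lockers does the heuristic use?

Sorted descending: 95, 85, 85, 80, 75, 35, 30, 15, 15.
  95 → locker 1 (new)  [load 95/100]
  85 → locker 2 (new)  [load 85/100]
  85 → locker 3 (new)  [load 85/100]
  80 → locker 4 (new)  [load 80/100]
  75 → locker 5 (new)  [load 75/100]
  35 → locker 6 (new)  [load 35/100]
  30 → locker 6  [load 65/100]
  15 → locker 2  [load 100/100]
  15 → locker 3  [load 100/100]
6 storage lockers opened.

6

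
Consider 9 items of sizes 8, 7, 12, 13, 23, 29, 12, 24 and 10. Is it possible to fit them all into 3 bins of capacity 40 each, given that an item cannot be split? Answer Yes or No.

No

Total = 138; ⌈138/40⌉ = 4.
At least 4 bins are required, but only 3 are allowed.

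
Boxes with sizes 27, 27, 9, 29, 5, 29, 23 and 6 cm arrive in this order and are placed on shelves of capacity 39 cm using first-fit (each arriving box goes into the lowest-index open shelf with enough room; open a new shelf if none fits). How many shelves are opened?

5

  27 → shelf 1 (new)  [load 27/39]
  27 → shelf 2 (new)  [load 27/39]
  9 → shelf 1  [load 36/39]
  29 → shelf 3 (new)  [load 29/39]
  5 → shelf 2  [load 32/39]
  29 → shelf 4 (new)  [load 29/39]
  23 → shelf 5 (new)  [load 23/39]
  6 → shelf 2  [load 38/39]
5 shelves opened.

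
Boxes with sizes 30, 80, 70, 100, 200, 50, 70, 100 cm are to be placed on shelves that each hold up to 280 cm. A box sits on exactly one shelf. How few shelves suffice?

Total = 200 + 100 + 100 + 80 + 70 + 70 + 50 + 30 = 700 cm.
Lower bound: ⌈700/280⌉ = 3 shelves.
A packing using 3 shelves:
  shelf 1: 200 + 80 = 280
  shelf 2: 100 + 100 + 70 = 270
  shelf 3: 70 + 50 + 30 = 150
This matches the lower bound, so 3 is optimal.

3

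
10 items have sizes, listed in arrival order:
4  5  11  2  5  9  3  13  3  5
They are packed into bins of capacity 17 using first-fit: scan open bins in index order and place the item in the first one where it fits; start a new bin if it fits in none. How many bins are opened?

  4 → bin 1 (new)  [load 4/17]
  5 → bin 1  [load 9/17]
  11 → bin 2 (new)  [load 11/17]
  2 → bin 1  [load 11/17]
  5 → bin 1  [load 16/17]
  9 → bin 3 (new)  [load 9/17]
  3 → bin 2  [load 14/17]
  13 → bin 4 (new)  [load 13/17]
  3 → bin 2  [load 17/17]
  5 → bin 3  [load 14/17]
4 bins opened.

4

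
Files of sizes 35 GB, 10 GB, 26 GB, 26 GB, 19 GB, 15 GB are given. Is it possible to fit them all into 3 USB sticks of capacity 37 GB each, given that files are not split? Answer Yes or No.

No

Total = 131 GB; ⌈131/37⌉ = 4.
At least 4 USB sticks are required, but only 3 are allowed.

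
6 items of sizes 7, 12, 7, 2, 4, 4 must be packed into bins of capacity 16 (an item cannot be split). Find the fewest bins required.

Total = 12 + 7 + 7 + 4 + 4 + 2 = 36.
Lower bound: ⌈36/16⌉ = 3 bins.
A packing using 3 bins:
  bin 1: 12 + 4 = 16
  bin 2: 7 + 7 + 2 = 16
  bin 3: 4 = 4
This matches the lower bound, so 3 is optimal.

3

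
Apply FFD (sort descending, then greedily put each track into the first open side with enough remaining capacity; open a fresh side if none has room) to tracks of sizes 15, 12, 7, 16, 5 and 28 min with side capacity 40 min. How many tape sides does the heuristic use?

3

Sorted descending: 28, 16, 15, 12, 7, 5.
  28 → side 1 (new)  [load 28/40]
  16 → side 2 (new)  [load 16/40]
  15 → side 2  [load 31/40]
  12 → side 1  [load 40/40]
  7 → side 2  [load 38/40]
  5 → side 3 (new)  [load 5/40]
3 tape sides opened.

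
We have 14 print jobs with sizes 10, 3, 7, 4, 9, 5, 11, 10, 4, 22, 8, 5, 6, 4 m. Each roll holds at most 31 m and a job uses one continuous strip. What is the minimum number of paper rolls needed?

Total = 22 + 11 + 10 + 10 + 9 + 8 + 7 + 6 + 5 + 5 + 4 + 4 + 4 + 3 = 108 m.
Lower bound: ⌈108/31⌉ = 4 paper rolls.
A packing using 4 paper rolls:
  roll 1: 22 + 9 = 31
  roll 2: 11 + 10 + 10 = 31
  roll 3: 8 + 7 + 6 + 5 + 5 = 31
  roll 4: 4 + 4 + 4 + 3 = 15
This matches the lower bound, so 4 is optimal.

4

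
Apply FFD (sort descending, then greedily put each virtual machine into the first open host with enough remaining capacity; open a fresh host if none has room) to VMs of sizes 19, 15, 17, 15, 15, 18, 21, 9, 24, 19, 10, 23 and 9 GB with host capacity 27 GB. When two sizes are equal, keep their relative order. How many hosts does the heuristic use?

10

Sorted descending: 24, 23, 21, 19, 19, 18, 17, 15, 15, 15, 10, 9, 9.
  24 → host 1 (new)  [load 24/27]
  23 → host 2 (new)  [load 23/27]
  21 → host 3 (new)  [load 21/27]
  19 → host 4 (new)  [load 19/27]
  19 → host 5 (new)  [load 19/27]
  18 → host 6 (new)  [load 18/27]
  17 → host 7 (new)  [load 17/27]
  15 → host 8 (new)  [load 15/27]
  15 → host 9 (new)  [load 15/27]
  15 → host 10 (new)  [load 15/27]
  10 → host 7  [load 27/27]
  9 → host 6  [load 27/27]
  9 → host 8  [load 24/27]
10 hosts opened.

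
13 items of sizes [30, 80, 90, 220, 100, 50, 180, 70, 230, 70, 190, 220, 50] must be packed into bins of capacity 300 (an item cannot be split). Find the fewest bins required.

6

Total = 230 + 220 + 220 + 190 + 180 + 100 + 90 + 80 + 70 + 70 + 50 + 50 + 30 = 1580.
Lower bound: ⌈1580/300⌉ = 6 bins.
A packing using 6 bins:
  bin 1: 230 + 70 = 300
  bin 2: 220 + 80 = 300
  bin 3: 220 + 70 = 290
  bin 4: 190 + 100 = 290
  bin 5: 180 + 90 + 30 = 300
  bin 6: 50 + 50 = 100
This matches the lower bound, so 6 is optimal.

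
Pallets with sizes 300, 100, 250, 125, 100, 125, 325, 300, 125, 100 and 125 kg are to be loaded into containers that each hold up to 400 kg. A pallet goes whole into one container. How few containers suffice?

Total = 325 + 300 + 300 + 250 + 125 + 125 + 125 + 125 + 100 + 100 + 100 = 1975 kg.
Lower bound: ⌈1975/400⌉ = 5 containers.
A packing using 6 containers:
  container 1: 325 = 325
  container 2: 300 + 100 = 400
  container 3: 300 + 100 = 400
  container 4: 250 + 125 = 375
  container 5: 125 + 125 + 125 = 375
  container 6: 100 = 100
No arrangement into 5 containers stays within capacity, so 6 is optimal.

6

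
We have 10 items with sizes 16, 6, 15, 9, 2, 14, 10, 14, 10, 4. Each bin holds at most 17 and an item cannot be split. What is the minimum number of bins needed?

7

Total = 16 + 15 + 14 + 14 + 10 + 10 + 9 + 6 + 4 + 2 = 100.
Lower bound: ⌈100/17⌉ = 6 bins.
Also, 7 items each exceed 17/2, and no two of those can share a bin, so at least 7 bins are needed.
A packing using 7 bins:
  bin 1: 16 = 16
  bin 2: 15 + 2 = 17
  bin 3: 14 = 14
  bin 4: 14 = 14
  bin 5: 10 + 6 = 16
  bin 6: 10 + 4 = 14
  bin 7: 9 = 9
This matches the lower bound, so 7 is optimal.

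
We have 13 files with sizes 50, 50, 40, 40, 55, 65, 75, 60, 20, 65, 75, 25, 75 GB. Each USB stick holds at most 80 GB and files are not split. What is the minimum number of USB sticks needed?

Total = 75 + 75 + 75 + 65 + 65 + 60 + 55 + 50 + 50 + 40 + 40 + 25 + 20 = 695 GB.
Lower bound: ⌈695/80⌉ = 9 USB sticks.
A packing using 10 USB sticks:
  USB stick 1: 75 = 75
  USB stick 2: 75 = 75
  USB stick 3: 75 = 75
  USB stick 4: 65 = 65
  USB stick 5: 65 = 65
  USB stick 6: 60 + 20 = 80
  USB stick 7: 55 + 25 = 80
  USB stick 8: 50 = 50
  USB stick 9: 50 = 50
  USB stick 10: 40 + 40 = 80
No arrangement into 9 USB sticks stays within capacity, so 10 is optimal.

10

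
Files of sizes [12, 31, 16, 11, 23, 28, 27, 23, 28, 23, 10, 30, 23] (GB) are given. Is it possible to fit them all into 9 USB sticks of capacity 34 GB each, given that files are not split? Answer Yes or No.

Total = 285 GB; ⌈285/34⌉ = 9.
The bound of 9 does not rule out 9, but exhaustive search shows no assignment into 9 USB sticks of capacity 34 GB exists — the minimum is 10.

No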